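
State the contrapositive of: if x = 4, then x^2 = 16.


The contrapositive of (P → Q) is (¬Q → ¬P); it is logically equivalent to the original.
Here P = 'x = 4' and Q = 'x^2 = 16'.

If not (x^2 = 16), then not (x = 4).


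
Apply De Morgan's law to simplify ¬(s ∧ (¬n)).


De Morgan: the negation of a conjunction is the disjunction of the negations.
Distribute ¬ across ∧, flipping it to ∨, and negate each literal.

(¬s) ∨ n


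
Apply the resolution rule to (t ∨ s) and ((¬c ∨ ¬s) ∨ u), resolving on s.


The clauses contain complementary literals s and ¬s.
Resolution eliminates this pair and disjoins the remaining literals (merging duplicates).

((t ∨ ¬c) ∨ u)


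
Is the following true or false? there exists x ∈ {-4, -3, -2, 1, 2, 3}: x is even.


Evaluate the predicate on each element: -4:T, -3:F, -2:T, 1:F, 2:T, 3:F.
Witness x = -4 satisfies the predicate.

T


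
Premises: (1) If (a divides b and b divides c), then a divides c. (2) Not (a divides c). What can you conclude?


Modus tollens: from (P → Q) and ¬Q, infer ¬P.
Q = 'a divides c' is denied; since P → Q, P must also fail.

Not ((a divides b and b divides c)).


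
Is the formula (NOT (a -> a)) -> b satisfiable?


Search for a satisfying assignment over {a, b}.
Try a=F, b=F: the formula evaluates to T.
A satisfying assignment exists.

Satisfiable.


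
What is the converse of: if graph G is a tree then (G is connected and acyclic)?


The converse of (P → Q) is (Q → P). It is not in general equivalent to the original.
Here P = 'graph G is a tree' and Q = '(G is connected and acyclic)'.

If (G is connected and acyclic), then graph G is a tree.


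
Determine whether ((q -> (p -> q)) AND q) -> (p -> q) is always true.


Build the truth table over {p, q}:
p | q | φ
---------
F | F | T
T | F | T
F | T | T
T | T | T
Every row evaluates to true.

Yes, it is a tautology.


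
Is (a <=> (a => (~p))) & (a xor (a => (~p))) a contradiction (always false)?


Truth table over {a, p}:
a | p | φ
---------
False | False | False
True | False | False
False | True | False
True | True | False
Every row is false.

Yes, it is a contradiction.


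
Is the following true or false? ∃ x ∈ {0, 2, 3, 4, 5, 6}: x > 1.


Evaluate the predicate on each element: 0:F, 2:T, 3:T, 4:T, 5:T, 6:T.
Witness x = 2 satisfies the predicate.

T


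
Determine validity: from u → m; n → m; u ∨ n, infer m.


This matches the form of proof by cases: the conclusion follows in every model of the premises.

Valid.


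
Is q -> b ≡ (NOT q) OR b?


Compare truth tables:
b | q | φ | ψ
-------------
F | F | T | T
T | F | T | T
F | T | F | F
T | T | T | T
The columns φ and ψ agree on every row.

Yes, they are logically equivalent.


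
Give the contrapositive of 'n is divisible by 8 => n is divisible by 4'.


The contrapositive of (P → Q) is (¬Q → ¬P); it is logically equivalent to the original.
Here P = 'n is divisible by 8' and Q = 'n is divisible by 4'.

If not (n is divisible by 4), then not (n is divisible by 8).


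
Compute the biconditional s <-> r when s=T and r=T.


Biconditional is true when both operands have the same truth value.
Substitute: s=T, r=T.
T <-> T evaluates to T.

T


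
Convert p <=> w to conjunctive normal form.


Step 1: Rewrite p ↔ w as (p → w) ∧ (w → p).
Step 2: Rewrite each implication as a disjunction.

((~p) | w) & ((~w) | p)


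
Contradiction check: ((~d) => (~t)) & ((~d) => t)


Truth table over {d, t}:
d | t | φ
---------
False | False | False
True | False | True
False | True | False
True | True | True
Satisfying assignment at row 2: d=True, t=False gives True.

No, it is not a contradiction.


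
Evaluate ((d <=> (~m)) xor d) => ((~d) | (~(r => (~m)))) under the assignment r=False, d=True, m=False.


Substitute r=False, d=True, m=False:
~m = True
d <=> (~m) = True <=> True = True
(d <=> (~m)) xor d = True xor True = False
~d = False
~m = True
r => (~m) = False => True = True
~(r => (~m)) = False
(~d) | (~(r => (~m))) = False | False = False
((d <=> (~m)) xor d) => ((~d) | (~(r => (~m)))) = False => False = True

True


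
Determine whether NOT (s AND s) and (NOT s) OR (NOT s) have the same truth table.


Compare truth tables:
s | φ | ψ
---------
F | T | T
T | F | F
The columns φ and ψ agree on every row.

Yes, they are logically equivalent.


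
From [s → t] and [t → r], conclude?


Hypothetical syllogism: from (P → Q) and (Q → R), infer (P → R).
Chain the two implications through the shared middle term 't'.

s → r


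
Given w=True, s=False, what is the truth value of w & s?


Conjunction is true only when both operands are true.
Substitute: w=True, s=False.
True & False evaluates to False.

False


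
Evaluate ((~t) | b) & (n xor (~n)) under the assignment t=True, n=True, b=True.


Substitute t=True, n=True, b=True:
~t = False
(~t) | b = False | True = True
~n = False
n xor (~n) = True xor False = True
((~t) | b) & (n xor (~n)) = True & True = True

True


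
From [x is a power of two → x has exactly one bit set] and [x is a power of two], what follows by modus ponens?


Modus ponens: from (P → Q) and P, infer Q.
P = 'x is a power of two' is asserted, and P → Q holds, so Q follows.

x has exactly one bit set.


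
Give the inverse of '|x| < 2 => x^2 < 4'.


The inverse of (P → Q) is (¬P → ¬Q). It is equivalent to the converse, not to the original.
Here P = '|x| < 2' and Q = 'x^2 < 4'.

If not (|x| < 2), then not (x^2 < 4).


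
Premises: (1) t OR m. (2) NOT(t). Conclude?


Disjunctive syllogism: from (P ∨ Q) and ¬P, infer Q.
One disjunct, 't', is ruled out; the other must hold.

m


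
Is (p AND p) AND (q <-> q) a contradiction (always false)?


Truth table over {p, q}:
p | q | φ
---------
F | F | F
T | F | T
F | T | F
T | T | T
Satisfying assignment at row 2: p=T, q=F gives T.

No, it is not a contradiction.


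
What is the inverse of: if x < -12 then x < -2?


The inverse of (P → Q) is (¬P → ¬Q). It is equivalent to the converse, not to the original.
Here P = 'x < -12' and Q = 'x < -2'.

If not (x < -12), then not (x < -2).


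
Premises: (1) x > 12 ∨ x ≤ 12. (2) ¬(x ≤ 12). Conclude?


Disjunctive syllogism: from (P ∨ Q) and ¬P, infer Q.
One disjunct, 'x ≤ 12', is ruled out; the other must hold.

x > 12


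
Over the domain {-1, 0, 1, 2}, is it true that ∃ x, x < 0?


Evaluate the predicate on each element: -1:T, 0:F, 1:F, 2:F.
Witness x = -1 satisfies the predicate.

T


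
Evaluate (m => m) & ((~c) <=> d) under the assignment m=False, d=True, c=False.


Substitute m=False, d=True, c=False:
m => m = False => False = True
~c = True
(~c) <=> d = True <=> True = True
(m => m) & ((~c) <=> d) = True & True = True

True


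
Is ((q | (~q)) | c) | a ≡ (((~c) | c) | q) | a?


Compare truth tables:
a | c | q | φ | ψ
-----------------
False | False | False | True | True
True | False | False | True | True
False | True | False | True | True
True | True | False | True | True
False | False | True | True | True
True | False | True | True | True
False | True | True | True | True
True | True | True | True | True
The columns φ and ψ agree on every row.

Yes, they are logically equivalent.


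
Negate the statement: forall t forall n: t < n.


Negation flips each quantifier (∀↔∃) and negates the inner predicate.
¬(forall t forall n: φ) = exists t exists n: ¬φ.

exists t exists n: ~(t < n)


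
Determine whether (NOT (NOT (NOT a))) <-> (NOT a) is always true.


Build the truth table over {a}:
a | φ
-----
F | T
T | T
Every row evaluates to true.

Yes, it is a tautology.


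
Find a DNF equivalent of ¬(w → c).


Step 1: Rewrite implication then negate: ¬(¬w ∨ c) = w ∧ ¬c.

w ∧ (¬c)


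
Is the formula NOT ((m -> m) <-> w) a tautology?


Build the truth table over {m, w}:
m | w | φ
---------
F | F | T
T | F | T
F | T | F
T | T | F
Counterexample at row 3: with m=F, w=T, the formula is F.

No, it is not a tautology.


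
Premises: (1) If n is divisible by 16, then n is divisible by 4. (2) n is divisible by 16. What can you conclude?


Modus ponens: from (P → Q) and P, infer Q.
P = 'n is divisible by 16' is asserted, and P → Q holds, so Q follows.

n is divisible by 4.


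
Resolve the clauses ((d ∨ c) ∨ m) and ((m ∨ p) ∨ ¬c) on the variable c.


The clauses contain complementary literals c and ¬c.
Resolution eliminates this pair and disjoins the remaining literals (merging duplicates).

((m ∨ d) ∨ p)


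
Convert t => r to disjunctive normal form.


Step 1: Rewrite t → r as ¬t ∨ r.

(~t) | r


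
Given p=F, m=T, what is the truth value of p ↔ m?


Biconditional is true when both operands have the same truth value.
Substitute: p=F, m=T.
F ↔ T evaluates to F.

F


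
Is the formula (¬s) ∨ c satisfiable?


Search for a satisfying assignment over {c, s}.
Try c=F, s=F: the formula evaluates to T.
A satisfying assignment exists.

Satisfiable.


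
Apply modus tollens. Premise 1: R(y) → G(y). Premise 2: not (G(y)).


Modus tollens: from (P → Q) and ¬Q, infer ¬P.
Q = 'G(y)' is denied; since P → Q, P must also fail.

Not (R(y)).


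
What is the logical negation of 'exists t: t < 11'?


¬(forall x: φ) = exists x: ¬φ, and ¬(exists x: φ) = forall x: ¬φ.
Apply to the existential statement.

forall t: ~(t < 11)


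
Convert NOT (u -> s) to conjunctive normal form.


Step 1: Rewrite u → s as ¬u ∨ s.
Step 2: Negate: ¬(¬u ∨ s) = u ∧ ¬s (De Morgan + double negation).

u AND (NOT s)


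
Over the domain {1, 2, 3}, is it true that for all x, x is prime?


Evaluate the predicate on each element: 1:F, 2:T, 3:T.
Counterexample x = 1 fails the predicate.

F


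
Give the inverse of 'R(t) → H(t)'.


The inverse of (P → Q) is (¬P → ¬Q). It is equivalent to the converse, not to the original.
Here P = 'R(t)' and Q = 'H(t)'.

If not (R(t)), then not (H(t)).


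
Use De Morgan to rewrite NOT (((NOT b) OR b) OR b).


De Morgan: the negation of a disjunction is the conjunction of the negations.
Distribute NOT across OR, flipping it to AND, and negate each literal.

(b AND (NOT b)) AND (NOT b)


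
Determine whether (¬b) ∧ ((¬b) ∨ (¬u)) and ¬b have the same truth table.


Compare truth tables:
b | u | φ | ψ
-------------
F | F | T | T
T | F | F | F
F | T | T | T
T | T | F | F
The columns φ and ψ agree on every row.

Yes, they are logically equivalent.


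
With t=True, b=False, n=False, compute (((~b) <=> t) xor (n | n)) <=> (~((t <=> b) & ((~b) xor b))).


Substitute t=True, b=False, n=False:
~b = True
(~b) <=> t = True <=> True = True
n | n = False | False = False
((~b) <=> t) xor (n | n) = True xor False = True
t <=> b = True <=> False = False
~b = True
(~b) xor b = True xor False = True
(t <=> b) & ((~b) xor b) = False & True = False
~((t <=> b) & ((~b) xor b)) = True
(((~b) <=> t) xor (n | n)) <=> (~((t <=> b) & ((~b) xor b))) = True <=> True = True

True


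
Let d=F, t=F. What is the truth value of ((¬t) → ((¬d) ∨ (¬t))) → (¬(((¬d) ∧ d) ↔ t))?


Substitute d=F, t=F:
¬t = T
¬d = T
¬t = T
(¬d) ∨ (¬t) = T ∨ T = T
(¬t) → ((¬d) ∨ (¬t)) = T → T = T
¬d = T
(¬d) ∧ d = T ∧ F = F
((¬d) ∧ d) ↔ t = F ↔ F = T
¬(((¬d) ∧ d) ↔ t) = F
((¬t) → ((¬d) ∨ (¬t))) → (¬(((¬d) ∧ d) ↔ t)) = T → F = F

F


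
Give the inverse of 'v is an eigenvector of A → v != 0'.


The inverse of (P → Q) is (¬P → ¬Q). It is equivalent to the converse, not to the original.
Here P = 'v is an eigenvector of A' and Q = 'v != 0'.

If not (v is an eigenvector of A), then not (v != 0).


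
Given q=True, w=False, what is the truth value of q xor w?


Exclusive or is true when exactly one operand is true.
Substitute: q=True, w=False.
True xor False evaluates to True.

True


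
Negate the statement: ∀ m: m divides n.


¬(∀ x: φ) = ∃ x: ¬φ, and ¬(∃ x: φ) = ∀ x: ¬φ.
Apply to the universal statement.

∃ m: ¬(m divides n)


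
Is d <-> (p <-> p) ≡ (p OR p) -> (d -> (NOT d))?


Compare truth tables:
d | p | φ | ψ
-------------
F | F | F | T
T | F | T | T
F | T | F | T
T | T | T | F
They differ at row 1 (d=F, p=F): φ=F but ψ=T.

No, they are not logically equivalent.


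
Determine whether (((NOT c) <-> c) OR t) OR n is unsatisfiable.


Truth table over {c, n, t}:
c | n | t | φ
-------------
F | F | F | F
T | F | F | F
F | T | F | T
T | T | F | T
F | F | T | T
T | F | T | T
F | T | T | T
T | T | T | T
Satisfying assignment at row 3: c=F, n=T, t=F gives T.

No, it is not a contradiction.


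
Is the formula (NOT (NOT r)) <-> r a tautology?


Build the truth table over {r}:
r | φ
-----
F | T
T | T
Every row evaluates to true.

Yes, it is a tautology.


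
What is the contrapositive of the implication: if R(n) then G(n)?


The contrapositive of (P → Q) is (¬Q → ¬P); it is logically equivalent to the original.
Here P = 'R(n)' and Q = 'G(n)'.

If not (G(n)), then not (R(n)).


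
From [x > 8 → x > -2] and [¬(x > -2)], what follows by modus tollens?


Modus tollens: from (P → Q) and ¬Q, infer ¬P.
Q = 'x > -2' is denied; since P → Q, P must also fail.

Not (x > 8).


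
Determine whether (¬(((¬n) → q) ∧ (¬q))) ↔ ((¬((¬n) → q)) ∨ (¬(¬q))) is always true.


Build the truth table over {n, q}:
n | q | φ
---------
F | F | T
T | F | T
F | T | T
T | T | T
Every row evaluates to true.

Yes, it is a tautology.


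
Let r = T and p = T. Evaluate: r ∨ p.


Disjunction is false only when both operands are false.
Substitute: r=T, p=T.
T ∨ T evaluates to T.

T


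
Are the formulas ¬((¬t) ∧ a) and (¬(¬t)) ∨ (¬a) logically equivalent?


Compare truth tables:
a | t | φ | ψ
-------------
F | F | T | T
T | F | F | F
F | T | T | T
T | T | T | T
The columns φ and ψ agree on every row.

Yes, they are logically equivalent.


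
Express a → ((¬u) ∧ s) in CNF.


Step 1: Rewrite a → ((¬u) ∧ s) as ¬a ∨ ((¬u) ∧ s).
Step 2: Distribute ∨ over ∧.

((¬a) ∨ (¬u)) ∧ ((¬a) ∨ s)


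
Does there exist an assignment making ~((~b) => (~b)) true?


Check all 2 assignments over {b}:
b | φ
-----
False | False
True | False
No assignment makes the formula true.

Unsatisfiable.


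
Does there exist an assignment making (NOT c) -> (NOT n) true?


Search for a satisfying assignment over {c, n}.
Try c=F, n=F: the formula evaluates to T.
A satisfying assignment exists.

Satisfiable.


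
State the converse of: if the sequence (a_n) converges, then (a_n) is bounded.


The converse of (P → Q) is (Q → P). It is not in general equivalent to the original.
Here P = 'the sequence (a_n) converges' and Q = '(a_n) is bounded'.

If (a_n) is bounded, then the sequence (a_n) converges.


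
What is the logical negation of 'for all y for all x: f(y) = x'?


Negation flips each quantifier (∀↔∃) and negates the inner predicate.
¬(for all y for all x: φ) = there exists y there exists x: ¬φ.

there exists y there exists x: NOT(f(y) = x)


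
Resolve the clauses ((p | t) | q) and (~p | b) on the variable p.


The clauses contain complementary literals p and ~p.
Resolution eliminates this pair and disjoins the remaining literals (merging duplicates).

((q | t) | b)


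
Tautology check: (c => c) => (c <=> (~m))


Build the truth table over {c, m}:
c | m | φ
---------
False | False | False
True | False | True
False | True | True
True | True | False
Counterexample at row 1: with c=False, m=False, the formula is False.

No, it is not a tautology.


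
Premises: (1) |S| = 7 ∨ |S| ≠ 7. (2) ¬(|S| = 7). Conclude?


Disjunctive syllogism: from (P ∨ Q) and ¬P, infer Q.
One disjunct, '|S| = 7', is ruled out; the other must hold.

|S| ≠ 7


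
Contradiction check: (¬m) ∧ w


Truth table over {m, w}:
m | w | φ
---------
F | F | F
T | F | F
F | T | T
T | T | F
Satisfying assignment at row 3: m=F, w=T gives T.

No, it is not a contradiction.


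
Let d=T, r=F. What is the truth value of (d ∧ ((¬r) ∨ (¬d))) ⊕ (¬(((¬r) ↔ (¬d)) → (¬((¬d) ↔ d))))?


Substitute d=T, r=F:
… (earlier sub-steps elided)
d ∧ ((¬r) ∨ (¬d)) = T ∧ T = T
¬r = T
¬d = F
(¬r) ↔ (¬d) = T ↔ F = F
¬d = F
(¬d) ↔ d = F ↔ T = F
¬((¬d) ↔ d) = T
((¬r) ↔ (¬d)) → (¬((¬d) ↔ d)) = F → T = T
¬(((¬r) ↔ (¬d)) → (¬((¬d) ↔ d))) = F
(d ∧ ((¬r) ∨ (¬d))) ⊕ (¬(((¬r) ↔ (¬d)) → (¬((¬d) ↔ d)))) = T ⊕ F = T

T


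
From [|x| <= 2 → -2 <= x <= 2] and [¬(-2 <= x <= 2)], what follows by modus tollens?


Modus tollens: from (P → Q) and ¬Q, infer ¬P.
Q = '-2 <= x <= 2' is denied; since P → Q, P must also fail.

Not (|x| <= 2).


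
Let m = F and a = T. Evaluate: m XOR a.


Exclusive or is true when exactly one operand is true.
Substitute: m=F, a=T.
F XOR T evaluates to T.

T


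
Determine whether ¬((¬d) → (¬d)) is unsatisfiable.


Truth table over {d}:
d | φ
-----
F | F
T | F
Every row is false.

Yes, it is a contradiction.


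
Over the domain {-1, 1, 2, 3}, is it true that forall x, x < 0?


Evaluate the predicate on each element: -1:True, 1:False, 2:False, 3:False.
Counterexample x = 1 fails the predicate.

False


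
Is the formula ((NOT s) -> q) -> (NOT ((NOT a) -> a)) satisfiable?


Search for a satisfying assignment over {a, q, s}.
Try a=F, q=F, s=F: the formula evaluates to T.
A satisfying assignment exists.

Satisfiable.


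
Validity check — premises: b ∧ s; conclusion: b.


This matches the form of conjunction elimination: the conclusion follows in every model of the premises.

Valid.


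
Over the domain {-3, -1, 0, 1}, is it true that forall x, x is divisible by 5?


Evaluate the predicate on each element: -3:False, -1:False, 0:True, 1:False.
Counterexample x = -3 fails the predicate.

False


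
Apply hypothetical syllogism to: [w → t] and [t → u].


Hypothetical syllogism: from (P → Q) and (Q → R), infer (P → R).
Chain the two implications through the shared middle term 't'.

w → u


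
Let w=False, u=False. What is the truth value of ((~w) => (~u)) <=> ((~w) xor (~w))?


Substitute w=False, u=False:
~w = True
~u = True
(~w) => (~u) = True => True = True
~w = True
~w = True
(~w) xor (~w) = True xor True = False
((~w) => (~u)) <=> ((~w) xor (~w)) = True <=> False = False

False


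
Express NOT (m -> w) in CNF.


Step 1: Rewrite m → w as ¬m ∨ w.
Step 2: Negate: ¬(¬m ∨ w) = m ∧ ¬w (De Morgan + double negation).

m AND (NOT w)


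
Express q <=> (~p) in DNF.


Step 1: q ↔ (¬p) is true exactly when both agree: (q ∧ (¬p)) ∨ (¬q ∧ ¬(¬p)).
Step 2: Eliminate any double negations (¬¬X = X).

(q & (~p)) | ((~q) & p)


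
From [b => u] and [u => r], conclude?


Hypothetical syllogism: from (P → Q) and (Q → R), infer (P → R).
Chain the two implications through the shared middle term 'u'.

b => r


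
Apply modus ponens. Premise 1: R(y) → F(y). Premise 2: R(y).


Modus ponens: from (P → Q) and P, infer Q.
P = 'R(y)' is asserted, and P → Q holds, so Q follows.

F(y).


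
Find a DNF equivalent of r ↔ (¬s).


Step 1: r ↔ (¬s) is true exactly when both agree: (r ∧ (¬s)) ∨ (¬r ∧ ¬(¬s)).
Step 2: Eliminate any double negations (¬¬X = X).

(r ∧ (¬s)) ∨ ((¬r) ∧ s)


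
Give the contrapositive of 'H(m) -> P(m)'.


The contrapositive of (P → Q) is (¬Q → ¬P); it is logically equivalent to the original.
Here P = 'H(m)' and Q = 'P(m)'.

If not (P(m)), then not (H(m)).


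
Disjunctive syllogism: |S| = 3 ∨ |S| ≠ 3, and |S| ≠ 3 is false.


Disjunctive syllogism: from (P ∨ Q) and ¬P, infer Q.
One disjunct, '|S| ≠ 3', is ruled out; the other must hold.

|S| = 3


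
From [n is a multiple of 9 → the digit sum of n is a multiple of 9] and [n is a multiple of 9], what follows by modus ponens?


Modus ponens: from (P → Q) and P, infer Q.
P = 'n is a multiple of 9' is asserted, and P → Q holds, so Q follows.

the digit sum of n is a multiple of 9.


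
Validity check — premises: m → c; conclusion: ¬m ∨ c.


This matches the form of material implication: the conclusion follows in every model of the premises.

Valid.


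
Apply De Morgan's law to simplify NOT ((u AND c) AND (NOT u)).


De Morgan: the negation of a conjunction is the disjunction of the negations.
Distribute NOT across AND, flipping it to OR, and negate each literal.

((NOT u) OR (NOT c)) OR u


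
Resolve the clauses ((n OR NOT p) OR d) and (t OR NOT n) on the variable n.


The clauses contain complementary literals n and NOTn.
Resolution eliminates this pair and disjoins the remaining literals (merging duplicates).

((d OR NOT p) OR t)


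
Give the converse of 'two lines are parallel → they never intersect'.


The converse of (P → Q) is (Q → P). It is not in general equivalent to the original.
Here P = 'two lines are parallel' and Q = 'they never intersect'.

If they never intersect, then two lines are parallel.


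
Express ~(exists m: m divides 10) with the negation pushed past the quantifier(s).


¬(forall x: φ) = exists x: ¬φ, and ¬(exists x: φ) = forall x: ¬φ.
Apply to the existential statement.

forall m: ~(m divides 10)


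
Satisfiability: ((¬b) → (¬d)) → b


Search for a satisfying assignment over {b, d}.
Try b=T, d=F: the formula evaluates to T.
A satisfying assignment exists.

Satisfiable.


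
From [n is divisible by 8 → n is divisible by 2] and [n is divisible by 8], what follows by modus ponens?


Modus ponens: from (P → Q) and P, infer Q.
P = 'n is divisible by 8' is asserted, and P → Q holds, so Q follows.

n is divisible by 2.


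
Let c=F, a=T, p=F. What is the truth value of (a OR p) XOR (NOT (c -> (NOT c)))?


Substitute c=F, a=T, p=F:
a OR p = T OR F = T
NOT c = T
c -> (NOT c) = F -> T = T
NOT (c -> (NOT c)) = F
(a OR p) XOR (NOT (c -> (NOT c))) = T XOR F = T

T


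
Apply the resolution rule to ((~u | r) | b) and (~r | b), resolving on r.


The clauses contain complementary literals r and ~r.
Resolution eliminates this pair and disjoins the remaining literals (merging duplicates).

(b | ~u)


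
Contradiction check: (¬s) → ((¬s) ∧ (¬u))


Truth table over {s, u}:
s | u | φ
---------
F | F | T
T | F | T
F | T | F
T | T | T
Satisfying assignment at row 1: s=F, u=F gives T.

No, it is not a contradiction.


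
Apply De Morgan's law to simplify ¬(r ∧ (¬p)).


De Morgan: the negation of a conjunction is the disjunction of the negations.
Distribute ¬ across ∧, flipping it to ∨, and negate each literal.

(¬r) ∨ p


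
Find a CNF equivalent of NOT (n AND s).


Step 1: Apply De Morgan: ¬(n ∧ s) = ¬n ∨ ¬s.

(NOT n) OR (NOT s)


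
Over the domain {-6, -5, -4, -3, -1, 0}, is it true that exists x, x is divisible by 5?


Evaluate the predicate on each element: -6:False, -5:True, -4:False, -3:False, -1:False, 0:True.
Witness x = -5 satisfies the predicate.

True


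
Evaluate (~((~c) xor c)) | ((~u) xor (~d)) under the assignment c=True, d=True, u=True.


Substitute c=True, d=True, u=True:
~c = False
(~c) xor c = False xor True = True
~((~c) xor c) = False
~u = False
~d = False
(~u) xor (~d) = False xor False = False
(~((~c) xor c)) | ((~u) xor (~d)) = False | False = False

False


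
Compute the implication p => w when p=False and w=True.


Implication is false only when antecedent is true and consequent is false.
Substitute: p=False, w=True.
False => True evaluates to True.

True


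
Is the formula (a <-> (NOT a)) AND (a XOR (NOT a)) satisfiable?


Check all 2 assignments over {a}:
a | φ
-----
F | F
T | F
No assignment makes the formula true.

Unsatisfiable.


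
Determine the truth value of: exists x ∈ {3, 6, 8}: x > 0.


Evaluate the predicate on each element: 3:True, 6:True, 8:True.
Witness x = 3 satisfies the predicate.

True


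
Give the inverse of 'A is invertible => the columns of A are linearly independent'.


The inverse of (P → Q) is (¬P → ¬Q). It is equivalent to the converse, not to the original.
Here P = 'A is invertible' and Q = 'the columns of A are linearly independent'.

If not (A is invertible), then not (the columns of A are linearly independent).


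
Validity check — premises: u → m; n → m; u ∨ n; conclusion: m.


This matches the form of proof by cases: the conclusion follows in every model of the premises.

Valid.


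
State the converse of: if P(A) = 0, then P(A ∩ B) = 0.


The converse of (P → Q) is (Q → P). It is not in general equivalent to the original.
Here P = 'P(A) = 0' and Q = 'P(A ∩ B) = 0'.

If P(A ∩ B) = 0, then P(A) = 0.


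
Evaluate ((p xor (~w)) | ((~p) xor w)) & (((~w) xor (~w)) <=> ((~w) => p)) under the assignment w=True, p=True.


Substitute w=True, p=True:
… (earlier sub-steps elided)
~p = False
(~p) xor w = False xor True = True
(p xor (~w)) | ((~p) xor w) = True | True = True
~w = False
~w = False
(~w) xor (~w) = False xor False = False
~w = False
(~w) => p = False => True = True
((~w) xor (~w)) <=> ((~w) => p) = False <=> True = False
((p xor (~w)) | ((~p) xor w)) & (((~w) xor (~w)) <=> ((~w) => p)) = True & False = False

False


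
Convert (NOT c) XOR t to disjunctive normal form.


Step 1: (¬c) ⊕ t is true exactly when they disagree: ((¬c) ∧ ¬t) ∨ (¬(¬c) ∧ t).
Step 2: Eliminate any double negations (¬¬X = X).

((NOT c) AND (NOT t)) OR (c AND t)


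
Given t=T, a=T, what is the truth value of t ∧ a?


Conjunction is true only when both operands are true.
Substitute: t=T, a=T.
T ∧ T evaluates to T.

T


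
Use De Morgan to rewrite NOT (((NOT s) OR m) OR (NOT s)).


De Morgan: the negation of a disjunction is the conjunction of the negations.
Distribute NOT across OR, flipping it to AND, and negate each literal.

(s AND (NOT m)) AND s


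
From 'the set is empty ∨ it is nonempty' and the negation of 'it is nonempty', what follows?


Disjunctive syllogism: from (P ∨ Q) and ¬P, infer Q.
One disjunct, 'it is nonempty', is ruled out; the other must hold.

the set is empty


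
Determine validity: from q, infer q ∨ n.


This matches the form of disjunction introduction: the conclusion follows in every model of the premises.

Valid.


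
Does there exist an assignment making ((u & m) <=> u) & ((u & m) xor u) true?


Check all 4 assignments over {m, u}:
m | u | φ
---------
False | False | False
True | False | False
False | True | False
True | True | False
No assignment makes the formula true.

Unsatisfiable.


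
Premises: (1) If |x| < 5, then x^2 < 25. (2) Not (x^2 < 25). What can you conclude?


Modus tollens: from (P → Q) and ¬Q, infer ¬P.
Q = 'x^2 < 25' is denied; since P → Q, P must also fail.

Not (|x| < 5).


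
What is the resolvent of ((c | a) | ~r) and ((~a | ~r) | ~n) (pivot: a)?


The clauses contain complementary literals a and ~a.
Resolution eliminates this pair and disjoins the remaining literals (merging duplicates).

((~r | c) | ~n)


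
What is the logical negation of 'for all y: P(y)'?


¬(for all x: φ) = there exists x: ¬φ, and ¬(there exists x: φ) = for all x: ¬φ.
Apply to the universal statement.

there exists y: NOT(P(y))


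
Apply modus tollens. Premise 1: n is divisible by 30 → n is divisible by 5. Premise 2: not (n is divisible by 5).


Modus tollens: from (P → Q) and ¬Q, infer ¬P.
Q = 'n is divisible by 5' is denied; since P → Q, P must also fail.

Not (n is divisible by 30).


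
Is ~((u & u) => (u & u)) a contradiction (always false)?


Truth table over {u}:
u | φ
-----
False | False
True | False
Every row is false.

Yes, it is a contradiction.


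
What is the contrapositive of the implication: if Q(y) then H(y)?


The contrapositive of (P → Q) is (¬Q → ¬P); it is logically equivalent to the original.
Here P = 'Q(y)' and Q = 'H(y)'.

If not (H(y)), then not (Q(y)).


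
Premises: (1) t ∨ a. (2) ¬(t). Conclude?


Disjunctive syllogism: from (P ∨ Q) and ¬P, infer Q.
One disjunct, 't', is ruled out; the other must hold.

a


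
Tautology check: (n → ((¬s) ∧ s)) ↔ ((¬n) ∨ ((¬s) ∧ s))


Build the truth table over {n, s}:
n | s | φ
---------
F | F | T
T | F | T
F | T | T
T | T | T
Every row evaluates to true.

Yes, it is a tautology.


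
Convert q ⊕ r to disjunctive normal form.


Step 1: q ⊕ r is true exactly when they disagree: (q ∧ ¬r) ∨ (¬q ∧ r).

(q ∧ (¬r)) ∨ ((¬q) ∧ r)


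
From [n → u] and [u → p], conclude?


Hypothetical syllogism: from (P → Q) and (Q → R), infer (P → R).
Chain the two implications through the shared middle term 'u'.

n → p


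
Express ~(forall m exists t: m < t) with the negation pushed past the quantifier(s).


Negation flips each quantifier (∀↔∃) and negates the inner predicate.
¬(forall m exists t: φ) = exists m forall t: ¬φ.

exists m forall t: ~(m < t)


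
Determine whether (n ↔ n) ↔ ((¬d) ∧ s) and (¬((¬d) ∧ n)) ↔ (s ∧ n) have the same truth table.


Compare truth tables:
d | n | s | φ | ψ
-----------------
F | F | F | F | F
T | F | F | F | F
F | T | F | F | T
T | T | F | F | F
F | F | T | T | F
T | F | T | F | F
F | T | T | T | F
T | T | T | F | T
They differ at row 3 (d=F, n=T, s=F): φ=F but ψ=T.

No, they are not logically equivalent.


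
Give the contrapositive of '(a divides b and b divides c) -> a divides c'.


The contrapositive of (P → Q) is (¬Q → ¬P); it is logically equivalent to the original.
Here P = '(a divides b and b divides c)' and Q = 'a divides c'.

If not (a divides c), then not ((a divides b and b divides c)).


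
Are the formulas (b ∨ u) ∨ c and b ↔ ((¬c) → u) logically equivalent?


Compare truth tables:
b | c | u | φ | ψ
-----------------
F | F | F | F | T
T | F | F | T | F
F | T | F | T | F
T | T | F | T | T
F | F | T | T | F
T | F | T | T | T
F | T | T | T | F
T | T | T | T | T
They differ at row 1 (b=F, c=F, u=F): φ=F but ψ=T.

No, they are not logically equivalent.


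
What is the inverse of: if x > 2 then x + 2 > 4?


The inverse of (P → Q) is (¬P → ¬Q). It is equivalent to the converse, not to the original.
Here P = 'x > 2' and Q = 'x + 2 > 4'.

If not (x > 2), then not (x + 2 > 4).


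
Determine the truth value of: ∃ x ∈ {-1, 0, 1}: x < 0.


Evaluate the predicate on each element: -1:T, 0:F, 1:F.
Witness x = -1 satisfies the predicate.

T


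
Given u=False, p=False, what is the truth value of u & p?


Conjunction is true only when both operands are true.
Substitute: u=False, p=False.
False & False evaluates to False.

False


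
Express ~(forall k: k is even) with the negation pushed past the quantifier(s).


¬(forall x: φ) = exists x: ¬φ, and ¬(exists x: φ) = forall x: ¬φ.
Apply to the universal statement.

exists k: ~(k is even)


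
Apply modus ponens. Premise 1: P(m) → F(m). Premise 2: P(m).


Modus ponens: from (P → Q) and P, infer Q.
P = 'P(m)' is asserted, and P → Q holds, so Q follows.

F(m).


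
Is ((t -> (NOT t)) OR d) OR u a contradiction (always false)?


Truth table over {d, t, u}:
d | t | u | φ
-------------
F | F | F | T
T | F | F | T
F | T | F | F
T | T | F | T
F | F | T | T
T | F | T | T
F | T | T | T
T | T | T | T
Satisfying assignment at row 1: d=F, t=F, u=F gives T.

No, it is not a contradiction.


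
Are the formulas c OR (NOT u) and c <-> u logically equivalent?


Compare truth tables:
c | u | φ | ψ
-------------
F | F | T | T
T | F | T | F
F | T | F | F
T | T | T | T
They differ at row 2 (c=T, u=F): φ=T but ψ=F.

No, they are not logically equivalent.


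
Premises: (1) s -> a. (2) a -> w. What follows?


Hypothetical syllogism: from (P → Q) and (Q → R), infer (P → R).
Chain the two implications through the shared middle term 'a'.

s -> w


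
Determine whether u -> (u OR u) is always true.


Build the truth table over {u}:
u | φ
-----
F | T
T | T
Every row evaluates to true.

Yes, it is a tautology.


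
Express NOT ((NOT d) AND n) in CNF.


Step 1: Apply De Morgan: ¬((¬d) ∧ n) = ¬(¬d) ∨ ¬n.
Step 2: Eliminate any double negations (¬¬X = X).

d OR (NOT n)


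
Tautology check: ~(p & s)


Build the truth table over {p, s}:
p | s | φ
---------
False | False | True
True | False | True
False | True | True
True | True | False
Counterexample at row 4: with p=True, s=True, the formula is False.

No, it is not a tautology.


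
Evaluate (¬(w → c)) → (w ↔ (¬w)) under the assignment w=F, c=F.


Substitute w=F, c=F:
w → c = F → F = T
¬(w → c) = F
¬w = T
w ↔ (¬w) = F ↔ T = F
(¬(w → c)) → (w ↔ (¬w)) = F → F = T

T


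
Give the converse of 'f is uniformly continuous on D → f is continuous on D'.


The converse of (P → Q) is (Q → P). It is not in general equivalent to the original.
Here P = 'f is uniformly continuous on D' and Q = 'f is continuous on D'.

If f is continuous on D, then f is uniformly continuous on D.


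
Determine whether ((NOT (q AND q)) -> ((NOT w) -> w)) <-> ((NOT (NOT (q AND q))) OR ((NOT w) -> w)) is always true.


Build the truth table over {q, w}:
q | w | φ
---------
F | F | T
T | F | T
F | T | T
T | T | T
Every row evaluates to true.

Yes, it is a tautology.


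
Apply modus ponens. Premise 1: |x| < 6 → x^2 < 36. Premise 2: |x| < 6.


Modus ponens: from (P → Q) and P, infer Q.
P = '|x| < 6' is asserted, and P → Q holds, so Q follows.

x^2 < 36.


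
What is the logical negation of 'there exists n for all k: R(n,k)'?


Negation flips each quantifier (∀↔∃) and negates the inner predicate.
¬(there exists n for all k: φ) = for all n there exists k: ¬φ.

for all n there exists k: NOT(R(n,k))


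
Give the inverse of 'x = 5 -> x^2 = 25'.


The inverse of (P → Q) is (¬P → ¬Q). It is equivalent to the converse, not to the original.
Here P = 'x = 5' and Q = 'x^2 = 25'.

If not (x = 5), then not (x^2 = 25).


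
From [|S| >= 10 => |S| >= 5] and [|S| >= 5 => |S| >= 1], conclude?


Hypothetical syllogism: from (P → Q) and (Q → R), infer (P → R).
Chain the two implications through the shared middle term '|S| >= 5'.

|S| >= 10 => |S| >= 1


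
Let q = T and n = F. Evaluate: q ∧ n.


Conjunction is true only when both operands are true.
Substitute: q=T, n=F.
T ∧ F evaluates to F.

F


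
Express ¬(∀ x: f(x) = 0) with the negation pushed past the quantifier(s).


¬(∀ x: φ) = ∃ x: ¬φ, and ¬(∃ x: φ) = ∀ x: ¬φ.
Apply to the universal statement.

∃ x: ¬(f(x) = 0)


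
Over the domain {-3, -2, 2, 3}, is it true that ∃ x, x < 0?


Evaluate the predicate on each element: -3:T, -2:T, 2:F, 3:F.
Witness x = -3 satisfies the predicate.

T


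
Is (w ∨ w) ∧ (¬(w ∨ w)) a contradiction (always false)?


Truth table over {w}:
w | φ
-----
F | F
T | F
Every row is false.

Yes, it is a contradiction.


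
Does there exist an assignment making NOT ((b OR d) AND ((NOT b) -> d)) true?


Search for a satisfying assignment over {b, d}.
Try b=F, d=F: the formula evaluates to T.
A satisfying assignment exists.

Satisfiable.


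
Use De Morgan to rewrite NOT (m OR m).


De Morgan: the negation of a disjunction is the conjunction of the negations.
Distribute NOT across OR, flipping it to AND, and negate each literal.

(NOT m) AND (NOT m)


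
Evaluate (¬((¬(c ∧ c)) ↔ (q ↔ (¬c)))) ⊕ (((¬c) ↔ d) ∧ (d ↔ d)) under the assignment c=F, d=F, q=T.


Substitute c=F, d=F, q=T:
… (earlier sub-steps elided)
¬(c ∧ c) = T
¬c = T
q ↔ (¬c) = T ↔ T = T
(¬(c ∧ c)) ↔ (q ↔ (¬c)) = T ↔ T = T
¬((¬(c ∧ c)) ↔ (q ↔ (¬c))) = F
¬c = T
(¬c) ↔ d = T ↔ F = F
d ↔ d = F ↔ F = T
((¬c) ↔ d) ∧ (d ↔ d) = F ∧ T = F
(¬((¬(c ∧ c)) ↔ (q ↔ (¬c)))) ⊕ (((¬c) ↔ d) ∧ (d ↔ d)) = F ⊕ F = F

F


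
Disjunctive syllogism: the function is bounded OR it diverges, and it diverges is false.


Disjunctive syllogism: from (P ∨ Q) and ¬P, infer Q.
One disjunct, 'it diverges', is ruled out; the other must hold.

the function is bounded


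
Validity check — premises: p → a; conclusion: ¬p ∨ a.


This matches the form of material implication: the conclusion follows in every model of the premises.

Valid.


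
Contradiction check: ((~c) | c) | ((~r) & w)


Truth table over {c, r, w}:
c | r | w | φ
-------------
False | False | False | True
True | False | False | True
False | True | False | True
True | True | False | True
False | False | True | True
True | False | True | True
False | True | True | True
True | True | True | True
Satisfying assignment at row 1: c=False, r=False, w=False gives True.

No, it is not a contradiction.


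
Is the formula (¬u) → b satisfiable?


Search for a satisfying assignment over {b, u}.
Try b=T, u=F: the formula evaluates to T.
A satisfying assignment exists.

Satisfiable.


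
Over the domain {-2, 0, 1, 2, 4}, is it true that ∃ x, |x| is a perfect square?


Evaluate the predicate on each element: -2:F, 0:T, 1:T, 2:F, 4:T.
Witness x = 0 satisfies the predicate.

T


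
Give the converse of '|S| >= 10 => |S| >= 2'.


The converse of (P → Q) is (Q → P). It is not in general equivalent to the original.
Here P = '|S| >= 10' and Q = '|S| >= 2'.

If |S| >= 2, then |S| >= 10.


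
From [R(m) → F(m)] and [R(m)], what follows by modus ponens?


Modus ponens: from (P → Q) and P, infer Q.
P = 'R(m)' is asserted, and P → Q holds, so Q follows.

F(m).


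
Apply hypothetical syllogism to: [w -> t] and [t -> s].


Hypothetical syllogism: from (P → Q) and (Q → R), infer (P → R).
Chain the two implications through the shared middle term 't'.

w -> s


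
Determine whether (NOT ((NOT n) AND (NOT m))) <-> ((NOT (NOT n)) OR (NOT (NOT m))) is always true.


Build the truth table over {m, n}:
m | n | φ
---------
F | F | T
T | F | T
F | T | T
T | T | T
Every row evaluates to true.

Yes, it is a tautology.


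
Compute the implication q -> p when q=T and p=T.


Implication is false only when antecedent is true and consequent is false.
Substitute: q=T, p=T.
T -> T evaluates to T.

T


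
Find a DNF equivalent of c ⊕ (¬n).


Step 1: c ⊕ (¬n) is true exactly when they disagree: (c ∧ ¬(¬n)) ∨ (¬c ∧ (¬n)).
Step 2: Eliminate any double negations (¬¬X = X).

(c ∧ n) ∨ ((¬c) ∧ (¬n))


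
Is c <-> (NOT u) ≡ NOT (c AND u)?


Compare truth tables:
c | u | φ | ψ
-------------
F | F | F | T
T | F | T | T
F | T | T | T
T | T | F | F
They differ at row 1 (c=F, u=F): φ=F but ψ=T.

No, they are not logically equivalent.


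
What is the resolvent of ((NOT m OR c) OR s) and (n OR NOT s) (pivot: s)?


The clauses contain complementary literals s and NOTs.
Resolution eliminates this pair and disjoins the remaining literals (merging duplicates).

((NOT m OR c) OR n)


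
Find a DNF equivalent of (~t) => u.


Step 1: Rewrite (¬t) → u as ¬(¬t) ∨ u.
Step 2: Eliminate any double negations (¬¬X = X).

t | u


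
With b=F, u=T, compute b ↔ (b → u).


Substitute b=F, u=T:
b → u = F → T = T
b ↔ (b → u) = F ↔ T = F

F


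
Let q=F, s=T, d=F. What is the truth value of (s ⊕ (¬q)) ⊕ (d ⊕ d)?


Substitute q=F, s=T, d=F:
¬q = T
s ⊕ (¬q) = T ⊕ T = F
d ⊕ d = F ⊕ F = F
(s ⊕ (¬q)) ⊕ (d ⊕ d) = F ⊕ F = F

F
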